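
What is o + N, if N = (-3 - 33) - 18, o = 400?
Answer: 346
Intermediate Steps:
N = -54 (N = -36 - 18 = -54)
o + N = 400 - 54 = 346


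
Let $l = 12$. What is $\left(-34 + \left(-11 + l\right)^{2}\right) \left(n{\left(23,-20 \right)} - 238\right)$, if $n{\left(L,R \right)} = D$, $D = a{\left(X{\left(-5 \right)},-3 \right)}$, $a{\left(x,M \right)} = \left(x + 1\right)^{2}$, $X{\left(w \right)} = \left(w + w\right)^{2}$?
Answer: $-328779$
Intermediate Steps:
$X{\left(w \right)} = 4 w^{2}$ ($X{\left(w \right)} = \left(2 w\right)^{2} = 4 w^{2}$)
$a{\left(x,M \right)} = \left(1 + x\right)^{2}$
$D = 10201$ ($D = \left(1 + 4 \left(-5\right)^{2}\right)^{2} = \left(1 + 4 \cdot 25\right)^{2} = \left(1 + 100\right)^{2} = 101^{2} = 10201$)
$n{\left(L,R \right)} = 10201$
$\left(-34 + \left(-11 + l\right)^{2}\right) \left(n{\left(23,-20 \right)} - 238\right) = \left(-34 + \left(-11 + 12\right)^{2}\right) \left(10201 - 238\right) = \left(-34 + 1^{2}\right) 9963 = \left(-34 + 1\right) 9963 = \left(-33\right) 9963 = -328779$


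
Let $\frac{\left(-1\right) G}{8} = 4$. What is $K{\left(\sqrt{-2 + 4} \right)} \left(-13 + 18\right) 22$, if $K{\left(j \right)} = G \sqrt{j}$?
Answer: $- 3520 \sqrt[4]{2} \approx -4186.0$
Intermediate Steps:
$G = -32$ ($G = \left(-8\right) 4 = -32$)
$K{\left(j \right)} = - 32 \sqrt{j}$
$K{\left(\sqrt{-2 + 4} \right)} \left(-13 + 18\right) 22 = - 32 \sqrt{\sqrt{-2 + 4}} \left(-13 + 18\right) 22 = - 32 \sqrt{\sqrt{2}} \cdot 5 \cdot 22 = - 32 \sqrt[4]{2} \cdot 5 \cdot 22 = - 160 \sqrt[4]{2} \cdot 22 = - 3520 \sqrt[4]{2}$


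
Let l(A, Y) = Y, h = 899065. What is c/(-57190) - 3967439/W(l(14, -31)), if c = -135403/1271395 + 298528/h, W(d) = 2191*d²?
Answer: -7410283265711232681739/3932687228276760305450 ≈ -1.8843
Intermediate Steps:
c = 51562181673/228613349135 (c = -135403/1271395 + 298528/899065 = 51562181673/228613349135 ≈ 0.22554)
c/(-57190) - 3967439/W(l(14, -31)) = (51562181673/228613349135)/(-57190) - 3967439/(2191*(-31)²) = (51562181673/228613349135)*(-1/57190) - 3967439/(2191*961) = -51562181673/13074397437030650 - 3967439/2105551 = -51562181673/13074397437030650 - 3967439*1/2105551 = -51562181673/13074397437030650 - 566777/300793 = -7410283265711232681739/3932687228276760305450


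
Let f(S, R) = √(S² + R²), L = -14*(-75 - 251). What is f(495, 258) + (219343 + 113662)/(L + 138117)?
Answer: 333005/142681 + 3*√34621 ≈ 560.54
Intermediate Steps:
L = 4564 (L = -14*(-326) = 4564)
f(S, R) = √(R² + S²)
f(495, 258) + (219343 + 113662)/(L + 138117) = √(258² + 495²) + (219343 + 113662)/(4564 + 138117) = √(66564 + 245025) + 333005/142681 = √311589 + 333005*(1/142681) = 3*√34621 + 333005/142681 = 333005/142681 + 3*√34621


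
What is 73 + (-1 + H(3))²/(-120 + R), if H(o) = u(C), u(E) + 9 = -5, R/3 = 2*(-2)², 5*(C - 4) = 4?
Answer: 2261/32 ≈ 70.656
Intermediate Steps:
C = 24/5 (C = 4 + (⅕)*4 = 4 + ⅘ = 24/5 ≈ 4.8000)
R = 24 (R = 3*(2*(-2)²) = 3*(2*4) = 3*8 = 24)
u(E) = -14 (u(E) = -9 - 5 = -14)
H(o) = -14
73 + (-1 + H(3))²/(-120 + R) = 73 + (-1 - 14)²/(-120 + 24) = 73 + (-15)²/(-96) = 73 - 1/96*225 = 73 - 75/32 = 2261/32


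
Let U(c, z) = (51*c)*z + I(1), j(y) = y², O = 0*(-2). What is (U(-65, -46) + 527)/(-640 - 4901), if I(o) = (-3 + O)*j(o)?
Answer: -153014/5541 ≈ -27.615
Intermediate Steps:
O = 0
I(o) = -3*o² (I(o) = (-3 + 0)*o² = -3*o²)
U(c, z) = -3 + 51*c*z (U(c, z) = (51*c)*z - 3*1² = 51*c*z - 3*1 = 51*c*z - 3 = -3 + 51*c*z)
(U(-65, -46) + 527)/(-640 - 4901) = ((-3 + 51*(-65)*(-46)) + 527)/(-640 - 4901) = ((-3 + 152490) + 527)/(-5541) = (152487 + 527)*(-1/5541) = 153014*(-1/5541) = -153014/5541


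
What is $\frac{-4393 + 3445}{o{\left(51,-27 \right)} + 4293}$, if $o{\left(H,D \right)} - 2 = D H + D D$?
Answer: $- \frac{948}{3647} \approx -0.25994$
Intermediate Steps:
$o{\left(H,D \right)} = 2 + D^{2} + D H$ ($o{\left(H,D \right)} = 2 + \left(D H + D D\right) = 2 + \left(D H + D^{2}\right) = 2 + \left(D^{2} + D H\right) = 2 + D^{2} + D H$)
$\frac{-4393 + 3445}{o{\left(51,-27 \right)} + 4293} = \frac{-4393 + 3445}{\left(2 + \left(-27\right)^{2} - 1377\right) + 4293} = - \frac{948}{\left(2 + 729 - 1377\right) + 4293} = - \frac{948}{-646 + 4293} = - \frac{948}{3647}$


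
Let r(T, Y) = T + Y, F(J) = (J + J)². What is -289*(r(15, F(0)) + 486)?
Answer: -144789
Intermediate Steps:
F(J) = 4*J² (F(J) = (2*J)² = 4*J²)
-289*(r(15, F(0)) + 486) = -289*((15 + 4*0²) + 486) = -289*((15 + 4*0) + 486) = -289*((15 + 0) + 486) = -289*(15 + 486) = -289*501 = -144789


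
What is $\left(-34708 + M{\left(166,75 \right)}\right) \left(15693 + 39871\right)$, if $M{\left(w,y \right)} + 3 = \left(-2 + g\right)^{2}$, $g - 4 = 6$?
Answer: $-1925125908$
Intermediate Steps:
$g = 10$ ($g = 4 + 6 = 10$)
$M{\left(w,y \right)} = 61$ ($M{\left(w,y \right)} = -3 + \left(-2 + 10\right)^{2} = -3 + 8^{2} = -3 + 64 = 61$)
$\left(-34708 + M{\left(166,75 \right)}\right) \left(15693 + 39871\right) = \left(-34708 + 61\right) \left(15693 + 39871\right) = \left(-34647\right) 55564 = -1925125908$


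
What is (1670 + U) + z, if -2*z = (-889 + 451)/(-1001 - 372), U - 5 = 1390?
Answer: 4208026/1373 ≈ 3064.8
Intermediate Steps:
U = 1395 (U = 5 + 1390 = 1395)
z = -219/1373 (z = -(-889 + 451)/(2*(-1001 - 372)) = -(-219)/(-1373) = -(-219)*(-1)/1373 = -½*438/1373 = -219/1373 ≈ -0.15950)
(1670 + U) + z = (1670 + 1395) - 219/1373 = 3065 - 219/1373 = 4208026/1373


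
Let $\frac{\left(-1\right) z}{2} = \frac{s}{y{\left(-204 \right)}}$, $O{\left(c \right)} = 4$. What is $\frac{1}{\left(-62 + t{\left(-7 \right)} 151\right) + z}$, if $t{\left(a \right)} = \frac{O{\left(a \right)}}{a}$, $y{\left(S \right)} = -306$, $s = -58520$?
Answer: $- \frac{1071}{568454} \approx -0.0018841$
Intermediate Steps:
$t{\left(a \right)} = \frac{4}{a}$
$z = - \frac{58520}{153}$ ($z = - 2 \left(- \frac{58520}{-306}\right) = - 2 \left(\left(-58520\right) \left(- \frac{1}{306}\right)\right) = \left(-2\right) \frac{29260}{153} = - \frac{58520}{153} \approx -382.48$)
$\frac{1}{\left(-62 + t{\left(-7 \right)} 151\right) + z} = \frac{1}{\left(-62 + \frac{4}{-7} \cdot 151\right) - \frac{58520}{153}} = \frac{1}{\left(-62 + 4 \left(- \frac{1}{7}\right) 151\right) - \frac{58520}{153}} = \frac{1}{\left(-62 - \frac{604}{7}\right) - \frac{58520}{153}} = \frac{1}{- \frac{1038}{7} - \frac{58520}{153}} = \frac{1}{- \frac{568454}{1071}} = - \frac{1071}{568454}$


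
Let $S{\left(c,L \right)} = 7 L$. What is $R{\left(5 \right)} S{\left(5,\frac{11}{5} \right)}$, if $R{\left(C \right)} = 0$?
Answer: $0$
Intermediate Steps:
$R{\left(5 \right)} S{\left(5,\frac{11}{5} \right)} = 0 \cdot 7 \cdot \frac{11}{5} = 0 \cdot \frac{77}{5} = 0$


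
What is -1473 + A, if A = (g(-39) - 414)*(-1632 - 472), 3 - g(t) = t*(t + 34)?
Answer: 1273551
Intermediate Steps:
g(t) = 3 - t*(34 + t) (g(t) = 3 - t*(t + 34) = 3 - t*(34 + t))
A = 1275024 (A = ((3 - 1*(-39)**2 - 34*(-39)) - 414)*(-1632 - 472) = ((3 - 1*1521 + 1326) - 414)*(-2104) = ((3 - 1521 + 1326) - 414)*(-2104) = (-192 - 414)*(-2104) = -606*(-2104) = 1275024)
-1473 + A = -1473 + 1275024 = 1273551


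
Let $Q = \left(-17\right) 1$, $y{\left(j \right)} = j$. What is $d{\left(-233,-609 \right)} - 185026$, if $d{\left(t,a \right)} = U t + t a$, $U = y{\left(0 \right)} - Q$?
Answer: $-47090$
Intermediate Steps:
$Q = -17$
$U = 17$ ($U = 0 - -17 = 0 + 17 = 17$)
$d{\left(t,a \right)} = 17 t + a t$ ($d{\left(t,a \right)} = 17 t + t a = 17 t + a t$)
$d{\left(-233,-609 \right)} - 185026 = - 233 \left(17 - 609\right) - 185026 = \left(-233\right) \left(-592\right) - 185026 = 137936 - 185026 = -47090$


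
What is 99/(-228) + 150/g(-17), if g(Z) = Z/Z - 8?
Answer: -11631/532 ≈ -21.863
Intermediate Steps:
g(Z) = -7 (g(Z) = 1 - 8 = -7)
99/(-228) + 150/g(-17) = 99/(-228) + 150/(-7) = 99*(-1/228) + 150*(-⅐) = -33/76 - 150/7 = -11631/532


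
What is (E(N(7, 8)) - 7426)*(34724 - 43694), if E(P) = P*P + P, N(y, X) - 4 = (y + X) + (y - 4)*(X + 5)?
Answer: 35915880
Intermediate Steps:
N(y, X) = 4 + X + y + (-4 + y)*(5 + X) (N(y, X) = 4 + ((y + X) + (y - 4)*(X + 5)) = 4 + ((X + y) + (-4 + y)*(5 + X)) = 4 + (X + y + (-4 + y)*(5 + X)) = 4 + X + y + (-4 + y)*(5 + X))
E(P) = P + P**2 (E(P) = P**2 + P = P + P**2)
(E(N(7, 8)) - 7426)*(34724 - 43694) = ((-16 - 3*8 + 6*7 + 8*7)*(1 + (-16 - 3*8 + 6*7 + 8*7)) - 7426)*(34724 - 43694) = ((-16 - 24 + 42 + 56)*(1 + (-16 - 24 + 42 + 56)) - 7426)*(-8970) = (58*(1 + 58) - 7426)*(-8970) = (58*59 - 7426)*(-8970) = (3422 - 7426)*(-8970) = -4004*(-8970) = 35915880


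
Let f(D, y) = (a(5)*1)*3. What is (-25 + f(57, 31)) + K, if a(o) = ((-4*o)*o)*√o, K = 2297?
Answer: 2272 - 300*√5 ≈ 1601.2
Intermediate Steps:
a(o) = -4*o^(5/2) (a(o) = (-4*o²)*√o = -4*o^(5/2))
f(D, y) = -300*√5 (f(D, y) = (-100*√5*1)*3 = -100*√5*3 = -300*√5)
(-25 + f(57, 31)) + K = (-25 - 300*√5) + 2297 = 2272 - 300*√5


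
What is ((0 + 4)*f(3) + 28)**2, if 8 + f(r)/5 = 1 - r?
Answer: 29584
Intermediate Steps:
f(r) = -35 - 5*r (f(r) = -40 + 5*(1 - r) = -40 + (5 - 5*r) = -35 - 5*r)
((0 + 4)*f(3) + 28)**2 = ((0 + 4)*(-35 - 5*3) + 28)**2 = (4*(-35 - 15) + 28)**2 = (4*(-50) + 28)**2 = (-200 + 28)**2 = (-172)**2 = 29584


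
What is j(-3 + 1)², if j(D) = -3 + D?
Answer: 25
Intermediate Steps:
j(-3 + 1)² = (-3 + (-3 + 1))² = (-3 - 2)² = (-5)² = 25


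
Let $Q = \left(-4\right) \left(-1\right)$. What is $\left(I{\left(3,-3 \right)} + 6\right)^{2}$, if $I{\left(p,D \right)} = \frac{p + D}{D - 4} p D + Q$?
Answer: $100$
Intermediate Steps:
$Q = 4$
$I{\left(p,D \right)} = 4 + \frac{D p \left(D + p\right)}{-4 + D}$ ($I{\left(p,D \right)} = \frac{p + D}{D - 4} p D + 4 = \frac{D + p}{-4 + D} p D + 4 = \frac{p \left(D + p\right)}{-4 + D} D + 4 = \frac{D p \left(D + p\right)}{-4 + D} + 4 = 4 + \frac{D p \left(D + p\right)}{-4 + D}$)
$\left(I{\left(3,-3 \right)} + 6\right)^{2} = \left(\frac{-16 + 4 \left(-3\right) - 3 \cdot 3^{2} + 3 \left(-3\right)^{2}}{-4 - 3} + 6\right)^{2} = \left(\frac{-16 - 12 - 27 + 3 \cdot 9}{-7} + 6\right)^{2} = \left(- \frac{-16 - 12 - 27 + 27}{7} + 6\right)^{2} = \left(\left(- \frac{1}{7}\right) \left(-28\right) + 6\right)^{2} = \left(4 + 6\right)^{2} = 10^{2} = 100$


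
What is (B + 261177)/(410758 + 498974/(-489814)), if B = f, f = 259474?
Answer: 127511074457/100597260019 ≈ 1.2675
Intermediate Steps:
B = 259474
(B + 261177)/(410758 + 498974/(-489814)) = (259474 + 261177)/(410758 + 498974/(-489814)) = 520651/(410758 + 498974*(-1/489814)) = 520651/(410758 - 249487/244907) = 520651/(100597260019/244907) = 520651*(244907/100597260019) = 127511074457/100597260019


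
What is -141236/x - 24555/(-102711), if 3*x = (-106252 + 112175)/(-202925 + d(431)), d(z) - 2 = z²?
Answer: 248960443520707/202785751 ≈ 1.2277e+6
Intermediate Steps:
d(z) = 2 + z²
x = -5923/51486 (x = ((-106252 + 112175)/(-202925 + (2 + 431²)))/3 = (5923/(-202925 + (2 + 185761)))/3 = (5923/(-202925 + 185763))/3 = (5923/(-17162))/3 = (5923*(-1/17162))/3 = (⅓)*(-5923/17162) = -5923/51486 ≈ -0.11504)
-141236/x - 24555/(-102711) = -141236/(-5923/51486) - 24555/(-102711) = -141236*(-51486/5923) - 24555*(-1/102711) = 7271676696/5923 + 8185/34237 = 248960443520707/202785751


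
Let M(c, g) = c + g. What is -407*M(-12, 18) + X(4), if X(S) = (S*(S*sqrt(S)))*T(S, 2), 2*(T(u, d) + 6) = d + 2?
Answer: -2570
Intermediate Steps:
T(u, d) = -5 + d/2 (T(u, d) = -6 + (d + 2)/2 = -6 + (2 + d)/2 = -6 + (1 + d/2) = -5 + d/2)
X(S) = -4*S**(5/2) (X(S) = (S*(S*sqrt(S)))*(-5 + (1/2)*2) = (S*S**(3/2))*(-5 + 1) = S**(5/2)*(-4) = -4*S**(5/2))
-407*M(-12, 18) + X(4) = -407*(-12 + 18) - 4*4**(5/2) = -407*6 - 4*32 = -2442 - 128 = -2570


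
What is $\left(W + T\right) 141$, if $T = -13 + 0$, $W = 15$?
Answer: $282$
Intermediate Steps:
$T = -13$
$\left(W + T\right) 141 = \left(15 - 13\right) 141 = 2 \cdot 141 = 282$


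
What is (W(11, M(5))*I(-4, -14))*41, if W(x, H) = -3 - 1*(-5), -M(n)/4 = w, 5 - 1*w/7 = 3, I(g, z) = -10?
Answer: -820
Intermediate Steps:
w = 14 (w = 35 - 7*3 = 35 - 21 = 14)
M(n) = -56 (M(n) = -4*14 = -56)
W(x, H) = 2 (W(x, H) = -3 + 5 = 2)
(W(11, M(5))*I(-4, -14))*41 = (2*(-10))*41 = -20*41 = -820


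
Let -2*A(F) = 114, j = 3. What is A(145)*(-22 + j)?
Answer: 1083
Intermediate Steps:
A(F) = -57 (A(F) = -½*114 = -57)
A(145)*(-22 + j) = -57*(-22 + 3) = -57*(-19) = 1083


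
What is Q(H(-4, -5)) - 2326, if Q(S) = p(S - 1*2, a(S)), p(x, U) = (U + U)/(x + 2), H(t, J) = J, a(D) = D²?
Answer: -2336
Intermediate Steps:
p(x, U) = 2*U/(2 + x) (p(x, U) = (2*U)/(2 + x) = 2*U/(2 + x))
Q(S) = 2*S (Q(S) = 2*S²/(2 + (S - 1*2)) = 2*S²/(2 + (S - 2)) = 2*S²/(2 + (-2 + S)) = 2*S²/S = 2*S)
Q(H(-4, -5)) - 2326 = 2*(-5) - 2326 = -10 - 2326 = -2336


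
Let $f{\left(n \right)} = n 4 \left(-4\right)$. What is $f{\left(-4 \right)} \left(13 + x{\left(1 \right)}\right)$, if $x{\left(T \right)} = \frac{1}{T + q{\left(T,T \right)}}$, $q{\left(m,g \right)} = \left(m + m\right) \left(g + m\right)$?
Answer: $\frac{4224}{5} \approx 844.8$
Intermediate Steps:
$q{\left(m,g \right)} = 2 m \left(g + m\right)$
$f{\left(n \right)} = - 16 n$ ($f{\left(n \right)} = 4 n \left(-4\right) = - 16 n$)
$x{\left(T \right)} = \frac{1}{T + 4 T^{2}}$ ($x{\left(T \right)} = \frac{1}{T + 2 T \left(T + T\right)} = \frac{1}{T + 2 T 2 T} = \frac{1}{T + 4 T^{2}}$)
$f{\left(-4 \right)} \left(13 + x{\left(1 \right)}\right) = \left(-16\right) \left(-4\right) \left(13 + \frac{1}{1 \left(1 + 4 \cdot 1\right)}\right) = 64 \left(13 + 1 \frac{1}{1 + 4}\right) = 64 \left(13 + 1 \cdot \frac{1}{5}\right) = 64 \left(13 + \frac{1}{5}\right) = 64 \cdot \frac{66}{5} = \frac{4224}{5}$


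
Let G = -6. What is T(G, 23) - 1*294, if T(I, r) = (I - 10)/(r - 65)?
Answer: -6166/21 ≈ -293.62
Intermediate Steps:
T(I, r) = (-10 + I)/(-65 + r)
T(G, 23) - 1*294 = (-10 - 6)/(-65 + 23) - 1*294 = -16/(-42) - 294 = -1/42*(-16) - 294 = 8/21 - 294 = -6166/21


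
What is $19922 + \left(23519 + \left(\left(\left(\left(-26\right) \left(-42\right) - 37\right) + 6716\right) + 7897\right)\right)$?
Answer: $59109$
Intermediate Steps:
$19922 + \left(23519 + \left(\left(\left(\left(-26\right) \left(-42\right) - 37\right) + 6716\right) + 7897\right)\right) = 19922 + \left(23519 + \left(\left(\left(1092 - 37\right) + 6716\right) + 7897\right)\right) = 19922 + \left(23519 + \left(\left(1055 + 6716\right) + 7897\right)\right) = 19922 + \left(23519 + \left(7771 + 7897\right)\right) = 19922 + \left(23519 + 15668\right) = 19922 + 39187 = 59109$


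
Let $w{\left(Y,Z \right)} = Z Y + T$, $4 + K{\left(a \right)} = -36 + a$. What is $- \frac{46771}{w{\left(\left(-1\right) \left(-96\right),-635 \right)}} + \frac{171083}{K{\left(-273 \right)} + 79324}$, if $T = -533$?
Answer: $\frac{14215830400}{4858623423} \approx 2.9259$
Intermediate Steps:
$K{\left(a \right)} = -40 + a$ ($K{\left(a \right)} = -4 + \left(-36 + a\right) = -40 + a$)
$w{\left(Y,Z \right)} = -533 + Y Z$ ($w{\left(Y,Z \right)} = Z Y - 533 = Y Z - 533 = -533 + Y Z$)
$- \frac{46771}{w{\left(\left(-1\right) \left(-96\right),-635 \right)}} + \frac{171083}{K{\left(-273 \right)} + 79324} = - \frac{46771}{-533 + \left(-1\right) \left(-96\right) \left(-635\right)} + \frac{171083}{\left(-40 - 273\right) + 79324} = - \frac{46771}{-533 + 96 \left(-635\right)} + \frac{171083}{-313 + 79324} = - \frac{46771}{-533 - 60960} + \frac{171083}{79011} = - \frac{46771}{-61493} + 171083 \cdot \frac{1}{79011} = \left(-46771\right) \left(- \frac{1}{61493}\right) + \frac{171083}{79011} = \frac{46771}{61493} + \frac{171083}{79011} = \frac{14215830400}{4858623423}$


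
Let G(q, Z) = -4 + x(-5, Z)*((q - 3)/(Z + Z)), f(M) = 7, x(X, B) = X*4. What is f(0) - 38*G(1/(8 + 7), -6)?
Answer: 3103/9 ≈ 344.78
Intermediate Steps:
x(X, B) = 4*X
G(q, Z) = -4 - 10*(-3 + q)/Z (G(q, Z) = -4 + (4*(-5))*((q - 3)/(Z + Z)) = -4 - 20*(-3 + q)/(2*Z) = -4 - 20*(-3 + q)*1/(2*Z) = -4 - 10*(-3 + q)/Z)
f(0) - 38*G(1/(8 + 7), -6) = 7 - 76*(15 - 5/(8 + 7) - 2*(-6))/(-6) = 7 - 76*(-1)*(15 - 5/15 + 12)/6 = 7 - 76*(-1)*(15 - 5*1/15 + 12)/6 = 7 - 76*(-1)*(15 - 1/3 + 12)/6 = 7 - 76*(-1)*80/(6*3) = 7 - 38*(-80/9) = 7 + 3040/9 = 3103/9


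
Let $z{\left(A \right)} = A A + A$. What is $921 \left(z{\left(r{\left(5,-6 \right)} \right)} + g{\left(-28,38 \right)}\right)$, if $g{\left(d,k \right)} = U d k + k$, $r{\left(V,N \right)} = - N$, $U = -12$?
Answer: $11833008$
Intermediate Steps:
$g{\left(d,k \right)} = k - 12 d k$ ($g{\left(d,k \right)} = - 12 d k + k = k - 12 d k$)
$z{\left(A \right)} = A + A^{2}$ ($z{\left(A \right)} = A^{2} + A = A + A^{2}$)
$921 \left(z{\left(r{\left(5,-6 \right)} \right)} + g{\left(-28,38 \right)}\right) = 921 \left(\left(-1\right) \left(-6\right) \left(1 - -6\right) + 38 \left(1 - -336\right)\right) = 921 \left(6 \left(1 + 6\right) + 38 \left(1 + 336\right)\right) = 921 \left(6 \cdot 7 + 38 \cdot 337\right) = 921 \left(42 + 12806\right) = 921 \cdot 12848 = 11833008$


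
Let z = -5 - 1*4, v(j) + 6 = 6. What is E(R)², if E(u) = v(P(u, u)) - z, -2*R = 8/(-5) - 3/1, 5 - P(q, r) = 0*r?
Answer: 81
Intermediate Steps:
P(q, r) = 5 (P(q, r) = 5 - 0*r = 5 - 1*0 = 5 + 0 = 5)
v(j) = 0 (v(j) = -6 + 6 = 0)
z = -9 (z = -5 - 4 = -9)
R = 23/10 (R = -(8/(-5) - 3/1)/2 = -(8*(-⅕) - 3*1)/2 = -(-8/5 - 3)/2 = -½*(-23/5) = 23/10 ≈ 2.3000)
E(u) = 9 (E(u) = 0 - 1*(-9) = 0 + 9 = 9)
E(R)² = 9² = 81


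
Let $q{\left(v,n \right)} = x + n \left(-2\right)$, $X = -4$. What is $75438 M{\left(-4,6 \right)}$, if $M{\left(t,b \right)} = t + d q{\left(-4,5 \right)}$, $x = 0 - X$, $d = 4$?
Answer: $-2112264$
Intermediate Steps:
$x = 4$ ($x = 0 - -4 = 0 + 4 = 4$)
$q{\left(v,n \right)} = 4 - 2 n$ ($q{\left(v,n \right)} = 4 + n \left(-2\right) = 4 - 2 n$)
$M{\left(t,b \right)} = -24 + t$ ($M{\left(t,b \right)} = t + 4 \left(4 - 10\right) = t + 4 \left(-6\right) = t - 24 = -24 + t$)
$75438 M{\left(-4,6 \right)} = 75438 \left(-24 - 4\right) = 75438 \left(-28\right) = -2112264$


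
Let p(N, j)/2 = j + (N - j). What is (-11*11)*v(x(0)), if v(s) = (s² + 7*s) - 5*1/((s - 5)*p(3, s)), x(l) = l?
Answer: -121/6 ≈ -20.167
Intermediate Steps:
p(N, j) = 2*N (p(N, j) = 2*(j + (N - j)) = 2*N)
v(s) = s² - 5/(-30 + 6*s) + 7*s (v(s) = (s² + 7*s) - 5*1/(6*(s - 5)) = (s² + 7*s) - 5*1/(6*(-5 + s)) = (s² + 7*s) - 5/(-30 + 6*s) = s² - 5/(-30 + 6*s) + 7*s)
(-11*11)*v(x(0)) = (-11*11)*((-⅚ + 0³ - 35*0 + 2*0²)/(-5 + 0)) = -121*(-⅚ + 0 + 0 + 2*0)/(-5) = -(-121)*(-⅚ + 0 + 0 + 0)/5 = -(-121)*(-5)/(5*6) = -121*⅙ = -121/6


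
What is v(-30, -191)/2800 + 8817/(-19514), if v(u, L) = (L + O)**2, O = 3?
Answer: 41563451/3414950 ≈ 12.171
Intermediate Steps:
v(u, L) = (3 + L)**2 (v(u, L) = (L + 3)**2 = (3 + L)**2)
v(-30, -191)/2800 + 8817/(-19514) = (3 - 191)**2/2800 + 8817/(-19514) = (-188)**2*(1/2800) + 8817*(-1/19514) = 35344*(1/2800) - 8817/19514 = 2209/175 - 8817/19514 = 41563451/3414950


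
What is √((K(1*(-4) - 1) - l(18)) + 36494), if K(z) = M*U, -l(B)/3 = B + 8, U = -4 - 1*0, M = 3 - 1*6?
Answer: 2*√9146 ≈ 191.27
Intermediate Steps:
M = -3 (M = 3 - 6 = -3)
U = -4 (U = -4 + 0 = -4)
l(B) = -24 - 3*B (l(B) = -3*(B + 8) = -3*(8 + B) = -24 - 3*B)
K(z) = 12 (K(z) = -3*(-4) = 12)
√((K(1*(-4) - 1) - l(18)) + 36494) = √((12 - (-24 - 3*18)) + 36494) = √((12 - (-24 - 54)) + 36494) = √((12 - 1*(-78)) + 36494) = √((12 + 78) + 36494) = √(90 + 36494) = √36584 = 2*√9146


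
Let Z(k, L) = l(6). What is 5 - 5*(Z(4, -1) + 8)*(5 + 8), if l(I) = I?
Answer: -905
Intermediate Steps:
Z(k, L) = 6
5 - 5*(Z(4, -1) + 8)*(5 + 8) = 5 - 5*(6 + 8)*(5 + 8) = 5 - 70*13 = 5 - 5*182 = 5 - 910 = -905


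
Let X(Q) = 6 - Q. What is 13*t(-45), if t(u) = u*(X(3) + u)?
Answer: 24570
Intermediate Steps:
t(u) = u*(3 + u) (t(u) = u*((6 - 1*3) + u) = u*((6 - 3) + u) = u*(3 + u))
13*t(-45) = 13*(-45*(3 - 45)) = 13*(-45*(-42)) = 13*1890 = 24570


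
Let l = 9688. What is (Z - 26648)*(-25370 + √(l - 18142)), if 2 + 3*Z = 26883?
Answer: 1346208310/3 - 53063*I*√8454/3 ≈ 4.4874e+8 - 1.6263e+6*I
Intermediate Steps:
Z = 26881/3 (Z = -⅔ + (⅓)*26883 = -⅔ + 8961 = 26881/3 ≈ 8960.3)
(Z - 26648)*(-25370 + √(l - 18142)) = (26881/3 - 26648)*(-25370 + √(9688 - 18142)) = -53063*(-25370 + √(-8454))/3 = -53063*(-25370 + I*√8454)/3 = 1346208310/3 - 53063*I*√8454/3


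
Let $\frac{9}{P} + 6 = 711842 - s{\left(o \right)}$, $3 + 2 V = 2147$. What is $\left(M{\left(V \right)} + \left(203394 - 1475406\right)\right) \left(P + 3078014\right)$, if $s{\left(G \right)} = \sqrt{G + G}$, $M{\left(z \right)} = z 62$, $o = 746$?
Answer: $- \frac{156687281756120309413220}{42225874117} - \frac{1808322 \sqrt{373}}{42225874117} \approx -3.7107 \cdot 10^{12}$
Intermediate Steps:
$V = 1072$ ($V = - \frac{3}{2} + \frac{1}{2} \cdot 2147 = - \frac{3}{2} + \frac{2147}{2} = 1072$)
$M{\left(z \right)} = 62 z$
$s{\left(G \right)} = \sqrt{2} \sqrt{G}$ ($s{\left(G \right)} = \sqrt{2 G} = \sqrt{2} \sqrt{G}$)
$P = \frac{9}{711836 - 2 \sqrt{373}}$ ($P = \frac{9}{-6 + \left(711842 - \sqrt{2} \sqrt{746}\right)} = \frac{9}{-6 + \left(711842 - 2 \sqrt{373}\right)} = \frac{9}{711836 - 2 \sqrt{373}} \approx 1.2644 \cdot 10^{-5}$)
$\left(M{\left(V \right)} + \left(203394 - 1475406\right)\right) \left(P + 3078014\right) = \left(62 \cdot 1072 + \left(203394 - 1475406\right)\right) \left(\left(\frac{533877}{42225874117} + \frac{3 \sqrt{373}}{84451748234}\right) + 3078014\right) = \left(66464 - 1272012\right) \left(\frac{129971831694897515}{42225874117} + \frac{3 \sqrt{373}}{84451748234}\right) = - 1205548 \left(\frac{129971831694897515}{42225874117} + \frac{3 \sqrt{373}}{84451748234}\right) = - \frac{156687281756120309413220}{42225874117} - \frac{1808322 \sqrt{373}}{42225874117}$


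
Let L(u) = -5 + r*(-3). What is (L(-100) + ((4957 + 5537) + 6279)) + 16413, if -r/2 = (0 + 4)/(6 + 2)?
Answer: 33184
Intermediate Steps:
r = -1 (r = -2*(0 + 4)/(6 + 2) = -8/8 = -2*1/2 = -1)
L(u) = -2 (L(u) = -5 - 1*(-3) = -5 + 3 = -2)
(L(-100) + ((4957 + 5537) + 6279)) + 16413 = (-2 + ((4957 + 5537) + 6279)) + 16413 = (-2 + (10494 + 6279)) + 16413 = (-2 + 16773) + 16413 = 16771 + 16413 = 33184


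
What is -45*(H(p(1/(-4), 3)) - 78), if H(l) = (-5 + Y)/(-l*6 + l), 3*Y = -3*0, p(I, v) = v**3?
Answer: 10525/3 ≈ 3508.3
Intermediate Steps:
Y = 0 (Y = (-3*0)/3 = (1/3)*0 = 0)
H(l) = 1/l (H(l) = (-5 + 0)/(-l*6 + l) = -5/(-6*l + l) = -5*(-1/(5*l)) = -(-1)/l = 1/l)
-45*(H(p(1/(-4), 3)) - 78) = -45*(1/(3**3) - 78) = -45*(1/27 - 78) = -45*(-2105/27) = 10525/3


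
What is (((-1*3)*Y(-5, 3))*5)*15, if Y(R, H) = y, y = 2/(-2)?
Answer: 225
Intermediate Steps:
y = -1 (y = 2*(-½) = -1)
Y(R, H) = -1
(((-1*3)*Y(-5, 3))*5)*15 = ((-1*3*(-1))*5)*15 = (-3*(-1)*5)*15 = (3*5)*15 = 15*15 = 225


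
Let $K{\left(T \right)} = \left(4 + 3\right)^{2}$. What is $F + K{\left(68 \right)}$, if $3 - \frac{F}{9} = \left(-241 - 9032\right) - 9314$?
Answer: $167359$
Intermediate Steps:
$K{\left(T \right)} = 49$ ($K{\left(T \right)} = 7^{2} = 49$)
$F = 167310$ ($F = 27 - 9 \left(\left(-241 - 9032\right) - 9314\right) = 27 - 9 \left(-9273 - 9314\right) = 27 - -167283 = 27 + 167283 = 167310$)
$F + K{\left(68 \right)} = 167310 + 49 = 167359$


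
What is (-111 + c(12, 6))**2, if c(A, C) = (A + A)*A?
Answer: 31329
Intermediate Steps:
c(A, C) = 2*A**2 (c(A, C) = (2*A)*A = 2*A**2)
(-111 + c(12, 6))**2 = (-111 + 2*12**2)**2 = (-111 + 2*144)**2 = (-111 + 288)**2 = 177**2 = 31329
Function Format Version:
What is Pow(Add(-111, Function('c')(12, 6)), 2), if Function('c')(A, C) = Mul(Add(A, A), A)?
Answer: 31329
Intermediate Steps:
Function('c')(A, C) = Mul(2, Pow(A, 2)) (Function('c')(A, C) = Mul(Mul(2, A), A) = Mul(2, Pow(A, 2)))
Pow(Add(-111, Function('c')(12, 6)), 2) = Pow(Add(-111, Mul(2, Pow(12, 2))), 2) = Pow(Add(-111, Mul(2, 144)), 2) = Pow(Add(-111, 288), 2) = Pow(177, 2) = 31329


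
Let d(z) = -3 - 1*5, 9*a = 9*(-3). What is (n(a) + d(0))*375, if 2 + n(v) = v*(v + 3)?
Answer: -3750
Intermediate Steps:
a = -3 (a = (9*(-3))/9 = (1/9)*(-27) = -3)
d(z) = -8 (d(z) = -3 - 5 = -8)
n(v) = -2 + v*(3 + v) (n(v) = -2 + v*(v + 3) = -2 + v*(3 + v))
(n(a) + d(0))*375 = ((-2 + (-3)**2 + 3*(-3)) - 8)*375 = ((-2 + 9 - 9) - 8)*375 = (-2 - 8)*375 = -10*375 = -3750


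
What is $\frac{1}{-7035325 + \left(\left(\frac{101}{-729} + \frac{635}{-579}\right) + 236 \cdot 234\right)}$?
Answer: $- \frac{140697}{982079444195} \approx -1.4326 \cdot 10^{-7}$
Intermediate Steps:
$\frac{1}{-7035325 + \left(\left(\frac{101}{-729} + \frac{635}{-579}\right) + 236 \cdot 234\right)} = \frac{1}{-7035325 + \left(\left(101 \left(- \frac{1}{729}\right) + 635 \left(- \frac{1}{579}\right)\right) + 55224\right)} = \frac{1}{-7035325 + \left(\left(- \frac{101}{729} - \frac{635}{579}\right) + 55224\right)} = \frac{1}{-7035325 + \left(- \frac{173798}{140697} + 55224\right)} = \frac{1}{-7035325 + \frac{7769677330}{140697}} = \frac{1}{- \frac{982079444195}{140697}} = - \frac{140697}{982079444195}$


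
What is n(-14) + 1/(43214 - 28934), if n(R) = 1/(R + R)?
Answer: -509/14280 ≈ -0.035644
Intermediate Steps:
n(R) = 1/(2*R)
n(-14) + 1/(43214 - 28934) = (1/2)/(-14) + 1/(43214 - 28934) = (1/2)*(-1/14) + 1/14280 = -1/28 + 1/14280 = -509/14280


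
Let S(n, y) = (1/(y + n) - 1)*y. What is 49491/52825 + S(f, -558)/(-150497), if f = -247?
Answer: 1194416183727/1279950648025 ≈ 0.93317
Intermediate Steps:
S(n, y) = y*(-1 + 1/(n + y)) (S(n, y) = (1/(n + y) - 1)*y = (-1 + 1/(n + y))*y = y*(-1 + 1/(n + y)))
49491/52825 + S(f, -558)/(-150497) = 49491/52825 - 558*(1 - 1*(-247) - 1*(-558))/(-247 - 558)/(-150497) = 49491*(1/52825) - 558*(1 + 247 + 558)/(-805)*(-1/150497) = 49491/52825 - 558*(-1/805)*806*(-1/150497) = 49491/52825 + (449748/805)*(-1/150497) = 49491/52825 - 449748/121150085 = 1194416183727/1279950648025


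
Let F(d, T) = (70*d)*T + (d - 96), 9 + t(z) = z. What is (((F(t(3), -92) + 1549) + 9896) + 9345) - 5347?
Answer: 53981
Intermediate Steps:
t(z) = -9 + z
F(d, T) = -96 + d + 70*T*d (F(d, T) = 70*T*d + (-96 + d) = -96 + d + 70*T*d)
(((F(t(3), -92) + 1549) + 9896) + 9345) - 5347 = ((((-96 + (-9 + 3) + 70*(-92)*(-9 + 3)) + 1549) + 9896) + 9345) - 5347 = ((((-96 - 6 + 70*(-92)*(-6)) + 1549) + 9896) + 9345) - 5347 = ((((-96 - 6 + 38640) + 1549) + 9896) + 9345) - 5347 = (((38538 + 1549) + 9896) + 9345) - 5347 = ((40087 + 9896) + 9345) - 5347 = (49983 + 9345) - 5347 = 59328 - 5347 = 53981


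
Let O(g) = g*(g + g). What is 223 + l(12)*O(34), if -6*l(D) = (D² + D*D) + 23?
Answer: -358847/3 ≈ -1.1962e+5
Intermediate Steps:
O(g) = 2*g² (O(g) = g*(2*g) = 2*g²)
l(D) = -23/6 - D²/3 (l(D) = -((D² + D*D) + 23)/6 = -((D² + D²) + 23)/6 = -(2*D² + 23)/6 = -(23 + 2*D²)/6 = -23/6 - D²/3)
223 + l(12)*O(34) = 223 + (-23/6 - ⅓*12²)*(2*34²) = 223 + (-23/6 - ⅓*144)*(2*1156) = 223 + (-23/6 - 48)*2312 = 223 - 311/6*2312 = 223 - 359516/3 = -358847/3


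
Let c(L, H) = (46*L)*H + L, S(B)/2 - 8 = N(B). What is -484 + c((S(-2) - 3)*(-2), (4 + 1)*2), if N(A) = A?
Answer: -8782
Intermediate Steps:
S(B) = 16 + 2*B
c(L, H) = L + 46*H*L (c(L, H) = 46*H*L + L = L + 46*H*L)
-484 + c((S(-2) - 3)*(-2), (4 + 1)*2) = -484 + (((16 + 2*(-2)) - 3)*(-2))*(1 + 46*((4 + 1)*2)) = -484 + (((16 - 4) - 3)*(-2))*(1 + 46*(5*2)) = -484 + ((12 - 3)*(-2))*(1 + 46*10) = -484 + (9*(-2))*(1 + 460) = -484 - 18*461 = -484 - 8298 = -8782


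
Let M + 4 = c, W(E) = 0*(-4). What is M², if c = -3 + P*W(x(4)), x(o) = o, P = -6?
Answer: 49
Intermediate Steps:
W(E) = 0
c = -3 (c = -3 - 6*0 = -3 + 0 = -3)
M = -7 (M = -4 - 3 = -7)
M² = (-7)² = 49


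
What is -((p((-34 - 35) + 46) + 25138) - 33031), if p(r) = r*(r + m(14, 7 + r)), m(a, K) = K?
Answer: 6996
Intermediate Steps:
p(r) = r*(7 + 2*r) (p(r) = r*(r + (7 + r)) = r*(7 + 2*r))
-((p((-34 - 35) + 46) + 25138) - 33031) = -((((-34 - 35) + 46)*(7 + 2*((-34 - 35) + 46)) + 25138) - 33031) = -(((-69 + 46)*(7 + 2*(-69 + 46)) + 25138) - 33031) = -((-23*(7 + 2*(-23)) + 25138) - 33031) = -((-23*(7 - 46) + 25138) - 33031) = -((-23*(-39) + 25138) - 33031) = -((897 + 25138) - 33031) = -(26035 - 33031) = -1*(-6996) = 6996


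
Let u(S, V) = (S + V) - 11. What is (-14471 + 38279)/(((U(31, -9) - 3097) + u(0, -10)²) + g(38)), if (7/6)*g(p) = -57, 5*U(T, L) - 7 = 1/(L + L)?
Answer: -2999808/340637 ≈ -8.8065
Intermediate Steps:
u(S, V) = -11 + S + V
U(T, L) = 7/5 + 1/(10*L) (U(T, L) = 7/5 + 1/(5*(L + L)) = 7/5 + 1/(5*((2*L))) = 7/5 + (1/(2*L))/5 = 7/5 + 1/(10*L))
g(p) = -342/7 (g(p) = (6/7)*(-57) = -342/7)
(-14471 + 38279)/(((U(31, -9) - 3097) + u(0, -10)²) + g(38)) = (-14471 + 38279)/((((⅒)*(1 + 14*(-9))/(-9) - 3097) + (-11 + 0 - 10)²) - 342/7) = 23808/((((⅒)*(-⅑)*(1 - 126) - 3097) + (-21)²) - 342/7) = 23808/((((⅒)*(-⅑)*(-125) - 3097) + 441) - 342/7) = 23808/(((25/18 - 3097) + 441) - 342/7) = 23808/((-55721/18 + 441) - 342/7) = 23808/(-47783/18 - 342/7) = 23808/(-340637/126) = 23808*(-126/340637) = -2999808/340637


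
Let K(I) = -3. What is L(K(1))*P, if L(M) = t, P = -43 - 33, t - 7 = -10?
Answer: 228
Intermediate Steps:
t = -3 (t = 7 - 10 = -3)
P = -76
L(M) = -3
L(K(1))*P = -3*(-76) = 228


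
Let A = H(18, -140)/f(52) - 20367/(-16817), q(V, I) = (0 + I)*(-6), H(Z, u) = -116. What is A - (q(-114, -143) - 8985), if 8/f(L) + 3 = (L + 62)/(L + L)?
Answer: 14264262711/1748968 ≈ 8155.8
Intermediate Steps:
f(L) = 8/(-3 + (62 + L)/(2*L)) (f(L) = 8/(-3 + (L + 62)/(L + L)) = 8/(-3 + (62 + L)/((2*L))) = 8/(-3 + (62 + L)*(1/(2*L))) = 8/(-3 + (62 + L)/(2*L)))
q(V, I) = -6*I (q(V, I) = I*(-6) = -6*I)
A = 50399775/1748968 (A = -116/((-16*52/(-62 + 5*52))) - 20367/(-16817) = -116/((-16*52/(-62 + 260))) - 20367*(-1/16817) = -116/((-16*52/198)) + 20367/16817 = -116/((-16*52*1/198)) + 20367/16817 = -116/(-416/99) + 20367/16817 = -116*(-99/416) + 20367/16817 = 2871/104 + 20367/16817 = 50399775/1748968 ≈ 28.817)
A - (q(-114, -143) - 8985) = 50399775/1748968 - (-6*(-143) - 8985) = 50399775/1748968 - (858 - 8985) = 50399775/1748968 - 1*(-8127) = 50399775/1748968 + 8127 = 14264262711/1748968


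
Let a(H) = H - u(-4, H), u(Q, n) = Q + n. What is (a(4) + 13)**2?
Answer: 289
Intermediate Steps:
a(H) = 4 (a(H) = H - (-4 + H) = H + (4 - H) = 4)
(a(4) + 13)**2 = (4 + 13)**2 = 17**2 = 289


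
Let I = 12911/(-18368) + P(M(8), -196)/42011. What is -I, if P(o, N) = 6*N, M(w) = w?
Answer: 564004789/771658048 ≈ 0.73090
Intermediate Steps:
I = -564004789/771658048 (I = 12911/(-18368) + (6*(-196))/42011 = 12911*(-1/18368) - 1176*1/42011 = -12911/18368 - 1176/42011 = -564004789/771658048 ≈ -0.73090)
-I = -1*(-564004789/771658048) = 564004789/771658048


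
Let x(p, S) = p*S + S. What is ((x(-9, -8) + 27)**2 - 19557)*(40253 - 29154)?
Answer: -125152324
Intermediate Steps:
x(p, S) = S + S*p (x(p, S) = S*p + S = S + S*p)
((x(-9, -8) + 27)**2 - 19557)*(40253 - 29154) = ((-8*(1 - 9) + 27)**2 - 19557)*(40253 - 29154) = ((-8*(-8) + 27)**2 - 19557)*11099 = ((64 + 27)**2 - 19557)*11099 = (91**2 - 19557)*11099 = (8281 - 19557)*11099 = -11276*11099 = -125152324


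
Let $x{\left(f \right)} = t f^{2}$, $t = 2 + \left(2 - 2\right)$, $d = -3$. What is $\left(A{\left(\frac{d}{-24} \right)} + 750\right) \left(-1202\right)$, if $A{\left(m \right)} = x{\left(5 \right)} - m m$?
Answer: $- \frac{30770599}{32} \approx -9.6158 \cdot 10^{5}$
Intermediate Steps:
$t = 2$ ($t = 2 + 0 = 2$)
$x{\left(f \right)} = 2 f^{2}$
$A{\left(m \right)} = 50 - m^{2}$ ($A{\left(m \right)} = 2 \cdot 5^{2} - m m = 2 \cdot 25 - m^{2} = 50 - m^{2}$)
$\left(A{\left(\frac{d}{-24} \right)} + 750\right) \left(-1202\right) = \left(\left(50 - \left(- \frac{3}{-24}\right)^{2}\right) + 750\right) \left(-1202\right) = \left(\left(50 - \left(\left(-3\right) \left(- \frac{1}{24}\right)\right)^{2}\right) + 750\right) \left(-1202\right) = \left(\left(50 - \left(\frac{1}{8}\right)^{2}\right) + 750\right) \left(-1202\right) = \left(\left(50 - \frac{1}{64}\right) + 750\right) \left(-1202\right) = \left(\frac{3199}{64} + 750\right) \left(-1202\right) = \frac{51199}{64} \left(-1202\right) = - \frac{30770599}{32}$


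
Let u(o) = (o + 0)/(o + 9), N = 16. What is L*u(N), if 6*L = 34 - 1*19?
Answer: 8/5 ≈ 1.6000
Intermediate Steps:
L = 5/2 (L = (34 - 1*19)/6 = (34 - 19)/6 = (1/6)*15 = 5/2 ≈ 2.5000)
u(o) = o/(9 + o)
L*u(N) = 5*(16/(9 + 16))/2 = 5*(16/25)/2 = 5*(16*(1/25))/2 = (5/2)*(16/25) = 8/5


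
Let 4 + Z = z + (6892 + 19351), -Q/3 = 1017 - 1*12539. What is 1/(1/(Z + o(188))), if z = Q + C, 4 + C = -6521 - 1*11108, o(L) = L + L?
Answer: 43548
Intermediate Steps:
o(L) = 2*L
C = -17633 (C = -4 + (-6521 - 1*11108) = -4 + (-6521 - 11108) = -4 - 17629 = -17633)
Q = 34566 (Q = -3*(1017 - 1*12539) = -3*(1017 - 12539) = -3*(-11522) = 34566)
z = 16933 (z = 34566 - 17633 = 16933)
Z = 43172 (Z = -4 + (16933 + (6892 + 19351)) = -4 + (16933 + 26243) = -4 + 43176 = 43172)
1/(1/(Z + o(188))) = 1/(1/(43172 + 2*188)) = 1/(1/(43172 + 376)) = 1/(1/43548) = 43548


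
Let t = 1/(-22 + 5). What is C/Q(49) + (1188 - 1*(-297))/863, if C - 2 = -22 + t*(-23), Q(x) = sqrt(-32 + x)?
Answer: 1485/863 - 317*sqrt(17)/289 ≈ -2.8018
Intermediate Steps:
t = -1/17 (t = 1/(-17) = -1/17 ≈ -0.058824)
C = -317/17 (C = 2 + (-22 - 1/17*(-23)) = 2 + (-22 + 23/17) = 2 - 351/17 = -317/17 ≈ -18.647)
C/Q(49) + (1188 - 1*(-297))/863 = -317/(17*sqrt(-32 + 49)) + (1188 - 1*(-297))/863 = -317*sqrt(17)/17/17 + (1188 + 297)*(1/863) = -317*sqrt(17)/289 + 1485*(1/863) = -317*sqrt(17)/289 + 1485/863 = 1485/863 - 317*sqrt(17)/289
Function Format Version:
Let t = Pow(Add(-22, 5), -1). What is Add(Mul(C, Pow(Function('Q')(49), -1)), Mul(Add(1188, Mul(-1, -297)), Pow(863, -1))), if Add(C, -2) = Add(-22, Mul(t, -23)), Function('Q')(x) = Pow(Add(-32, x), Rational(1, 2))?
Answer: Add(Rational(1485, 863), Mul(Rational(-317, 289), Pow(17, Rational(1, 2)))) ≈ -2.8018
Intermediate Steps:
t = Rational(-1, 17) (t = Pow(-17, -1) = Rational(-1, 17) ≈ -0.058824)
C = Rational(-317, 17) (C = Add(2, Add(-22, Mul(Rational(-1, 17), -23))) = Add(2, Add(-22, Rational(23, 17))) = Add(2, Rational(-351, 17)) = Rational(-317, 17) ≈ -18.647)
Add(Mul(C, Pow(Function('Q')(49), -1)), Mul(Add(1188, Mul(-1, -297)), Pow(863, -1))) = Add(Mul(Rational(-317, 17), Pow(Pow(Add(-32, 49), Rational(1, 2)), -1)), Mul(Add(1188, Mul(-1, -297)), Pow(863, -1))) = Add(Mul(Rational(-317, 17), Pow(Pow(17, Rational(1, 2)), -1)), Mul(Add(1188, 297), Rational(1, 863))) = Add(Mul(Rational(-317, 17), Mul(Rational(1, 17), Pow(17, Rational(1, 2)))), Mul(1485, Rational(1, 863))) = Add(Mul(Rational(-317, 289), Pow(17, Rational(1, 2))), Rational(1485, 863)) = Add(Rational(1485, 863), Mul(Rational(-317, 289), Pow(17, Rational(1, 2))))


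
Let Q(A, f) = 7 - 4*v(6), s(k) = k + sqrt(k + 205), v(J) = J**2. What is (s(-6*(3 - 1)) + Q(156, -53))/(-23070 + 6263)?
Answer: 149/16807 - sqrt(193)/16807 ≈ 0.0080388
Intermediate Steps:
s(k) = k + sqrt(205 + k)
Q(A, f) = -137 (Q(A, f) = 7 - 4*6**2 = 7 - 4*36 = 7 - 144 = -137)
(s(-6*(3 - 1)) + Q(156, -53))/(-23070 + 6263) = ((-6*(3 - 1) + sqrt(205 - 6*(3 - 1))) - 137)/(-23070 + 6263) = ((-6*2 + sqrt(205 - 6*2)) - 137)/(-16807) = ((-12 + sqrt(205 - 12)) - 137)*(-1/16807) = ((-12 + sqrt(193)) - 137)*(-1/16807) = (-149 + sqrt(193))*(-1/16807) = 149/16807 - sqrt(193)/16807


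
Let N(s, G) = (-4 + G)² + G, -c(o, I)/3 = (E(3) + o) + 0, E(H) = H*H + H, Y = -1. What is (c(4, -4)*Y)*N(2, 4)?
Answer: 192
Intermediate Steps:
E(H) = H + H² (E(H) = H² + H = H + H²)
c(o, I) = -36 - 3*o (c(o, I) = -3*((3*(1 + 3) + o) + 0) = -3*((3*4 + o) + 0) = -3*((12 + o) + 0) = -3*(12 + o) = -36 - 3*o)
N(s, G) = G + (-4 + G)²
(c(4, -4)*Y)*N(2, 4) = ((-36 - 3*4)*(-1))*(4 + (-4 + 4)²) = ((-36 - 12)*(-1))*(4 + 0²) = (-48*(-1))*(4 + 0) = 48*4 = 192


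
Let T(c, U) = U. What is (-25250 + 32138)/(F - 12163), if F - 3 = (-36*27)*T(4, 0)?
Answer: -861/1520 ≈ -0.56645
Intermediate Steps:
F = 3 (F = 3 - 36*27*0 = 3 - 972*0 = 3 + 0 = 3)
(-25250 + 32138)/(F - 12163) = (-25250 + 32138)/(3 - 12163) = 6888/(-12160) = 6888*(-1/12160) = -861/1520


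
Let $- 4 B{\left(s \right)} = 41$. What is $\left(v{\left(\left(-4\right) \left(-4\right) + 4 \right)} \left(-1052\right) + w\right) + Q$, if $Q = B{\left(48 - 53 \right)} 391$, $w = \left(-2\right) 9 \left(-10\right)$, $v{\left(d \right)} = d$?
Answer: $- \frac{99471}{4} \approx -24868.0$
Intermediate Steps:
$B{\left(s \right)} = - \frac{41}{4}$ ($B{\left(s \right)} = \left(- \frac{1}{4}\right) 41 = - \frac{41}{4}$)
$w = 180$ ($w = \left(-18\right) \left(-10\right) = 180$)
$Q = - \frac{16031}{4}$ ($Q = \left(- \frac{41}{4}\right) 391 = - \frac{16031}{4} \approx -4007.8$)
$\left(v{\left(\left(-4\right) \left(-4\right) + 4 \right)} \left(-1052\right) + w\right) + Q = \left(\left(\left(-4\right) \left(-4\right) + 4\right) \left(-1052\right) + 180\right) - \frac{16031}{4} = \left(\left(16 + 4\right) \left(-1052\right) + 180\right) - \frac{16031}{4} = \left(20 \left(-1052\right) + 180\right) - \frac{16031}{4} = \left(-21040 + 180\right) - \frac{16031}{4} = -20860 - \frac{16031}{4} = - \frac{99471}{4}$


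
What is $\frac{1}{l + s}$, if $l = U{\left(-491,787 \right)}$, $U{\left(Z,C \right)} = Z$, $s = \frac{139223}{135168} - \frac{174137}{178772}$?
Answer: $- \frac{549187584}{269620389559} \approx -0.0020369$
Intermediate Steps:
$s = \frac{30714185}{549187584}$ ($s = 139223 \cdot \frac{1}{135168} - \frac{174137}{178772} = \frac{139223}{135168} - \frac{174137}{178772} = \frac{30714185}{549187584} \approx 0.055927$)
$l = -491$
$\frac{1}{l + s} = \frac{1}{-491 + \frac{30714185}{549187584}} = \frac{1}{- \frac{269620389559}{549187584}} = - \frac{549187584}{269620389559}$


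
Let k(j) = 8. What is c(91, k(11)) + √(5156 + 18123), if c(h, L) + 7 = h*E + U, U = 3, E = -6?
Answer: -550 + √23279 ≈ -397.43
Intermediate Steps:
c(h, L) = -4 - 6*h (c(h, L) = -7 + (h*(-6) + 3) = -7 + (-6*h + 3) = -7 + (3 - 6*h) = -4 - 6*h)
c(91, k(11)) + √(5156 + 18123) = (-4 - 6*91) + √(5156 + 18123) = (-4 - 546) + √23279 = -550 + √23279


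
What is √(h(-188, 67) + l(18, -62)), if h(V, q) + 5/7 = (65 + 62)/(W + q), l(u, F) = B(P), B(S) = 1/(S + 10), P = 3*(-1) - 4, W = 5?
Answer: √9758/84 ≈ 1.1760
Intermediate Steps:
P = -7 (P = -3 - 4 = -7)
B(S) = 1/(10 + S)
l(u, F) = ⅓ (l(u, F) = 1/(10 - 7) = 1/3 = ⅓)
h(V, q) = -5/7 + 127/(5 + q) (h(V, q) = -5/7 + (65 + 62)/(5 + q) = -5/7 + 127/(5 + q))
√(h(-188, 67) + l(18, -62)) = √((864 - 5*67)/(7*(5 + 67)) + ⅓) = √((⅐)*(864 - 335)/72 + ⅓) = √((⅐)*(1/72)*529 + ⅓) = √(529/504 + ⅓) = √(697/504) = √9758/84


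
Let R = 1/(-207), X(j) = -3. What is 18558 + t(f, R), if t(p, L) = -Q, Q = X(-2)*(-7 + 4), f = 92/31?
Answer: 18549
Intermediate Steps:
f = 92/31 (f = 92*(1/31) = 92/31 ≈ 2.9677)
Q = 9 (Q = -3*(-7 + 4) = -3*(-3) = 9)
R = -1/207 ≈ -0.0048309
t(p, L) = -9 (t(p, L) = -1*9 = -9)
18558 + t(f, R) = 18558 - 9 = 18549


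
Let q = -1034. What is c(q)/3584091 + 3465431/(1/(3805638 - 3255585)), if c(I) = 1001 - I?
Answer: 6831889314284637748/3584091 ≈ 1.9062e+12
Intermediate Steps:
c(q)/3584091 + 3465431/(1/(3805638 - 3255585)) = (1001 - 1*(-1034))/3584091 + 3465431/(1/(3805638 - 3255585)) = (1001 + 1034)*(1/3584091) + 3465431/(1/550053) = 2035*(1/3584091) + 3465431/(1/550053) = 2035/3584091 + 3465431*550053 = 2035/3584091 + 1906170717843 = 6831889314284637748/3584091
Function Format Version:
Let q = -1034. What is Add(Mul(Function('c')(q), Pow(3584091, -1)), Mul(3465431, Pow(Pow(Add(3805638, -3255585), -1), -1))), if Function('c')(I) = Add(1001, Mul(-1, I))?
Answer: Rational(6831889314284637748, 3584091) ≈ 1.9062e+12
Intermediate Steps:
Add(Mul(Function('c')(q), Pow(3584091, -1)), Mul(3465431, Pow(Pow(Add(3805638, -3255585), -1), -1))) = Add(Mul(Add(1001, Mul(-1, -1034)), Pow(3584091, -1)), Mul(3465431, Pow(Pow(Add(3805638, -3255585), -1), -1))) = Add(Mul(Add(1001, 1034), Rational(1, 3584091)), Mul(3465431, Pow(Pow(550053, -1), -1))) = Add(Mul(2035, Rational(1, 3584091)), Mul(3465431, Pow(Rational(1, 550053), -1))) = Add(Rational(2035, 3584091), Mul(3465431, 550053)) = Add(Rational(2035, 3584091), 1906170717843) = Rational(6831889314284637748, 3584091)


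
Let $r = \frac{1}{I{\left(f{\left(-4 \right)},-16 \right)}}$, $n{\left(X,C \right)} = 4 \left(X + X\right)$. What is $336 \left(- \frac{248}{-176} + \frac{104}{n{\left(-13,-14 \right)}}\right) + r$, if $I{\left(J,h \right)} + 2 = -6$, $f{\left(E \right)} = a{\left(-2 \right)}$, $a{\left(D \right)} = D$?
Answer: $\frac{12085}{88} \approx 137.33$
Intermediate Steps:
$f{\left(E \right)} = -2$
$I{\left(J,h \right)} = -8$ ($I{\left(J,h \right)} = -2 - 6 = -8$)
$n{\left(X,C \right)} = 8 X$ ($n{\left(X,C \right)} = 4 \cdot 2 X = 8 X$)
$r = - \frac{1}{8}$ ($r = \frac{1}{-8} = - \frac{1}{8} \approx -0.125$)
$336 \left(- \frac{248}{-176} + \frac{104}{n{\left(-13,-14 \right)}}\right) + r = 336 \left(- \frac{248}{-176} + \frac{104}{8 \left(-13\right)}\right) - \frac{1}{8} = 336 \left(\left(-248\right) \left(- \frac{1}{176}\right) + \frac{104}{-104}\right) - \frac{1}{8} = 336 \left(\frac{31}{22} + 104 \left(- \frac{1}{104}\right)\right) - \frac{1}{8} = 336 \left(\frac{31}{22} - 1\right) - \frac{1}{8} = 336 \cdot \frac{9}{22} - \frac{1}{8} = \frac{1512}{11} - \frac{1}{8} = \frac{12085}{88}$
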